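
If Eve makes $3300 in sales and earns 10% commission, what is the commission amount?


Convert rate to decimal:
10% = 0.1
Multiply by sales:
$3300 x 0.1 = $330

$330


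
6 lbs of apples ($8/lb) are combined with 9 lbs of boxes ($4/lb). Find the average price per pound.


Cost of apples:
6 x $8 = $48
Cost of boxes:
9 x $4 = $36
Total cost: $48 + $36 = $84
Total weight: 15 lbs
Average: $84 / 15 = $5.60/lb

$5.60/lb


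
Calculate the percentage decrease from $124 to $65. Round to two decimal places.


Find the absolute change:
|65 - 124| = 59
Divide by original and multiply by 100:
59 / 124 x 100 = 47.5806...% ≈ 47.58%

47.58%


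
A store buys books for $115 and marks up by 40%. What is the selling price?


Calculate the markup amount:
40% of $115 = $46
Add to cost:
$115 + $46 = $161

$161


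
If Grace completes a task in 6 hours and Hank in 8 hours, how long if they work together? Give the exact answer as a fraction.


Grace's rate: 1/6 of the job per hour
Hank's rate: 1/8 of the job per hour
Combined rate: 1/6 + 1/8 = 7/24 per hour
Time = 1 / (7/24) = 24/7 hours (≈ 3.43 hours)

24/7 hours


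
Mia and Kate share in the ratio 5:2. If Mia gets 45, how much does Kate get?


Find the multiplier:
45 / 5 = 9
Apply to Kate's share:
2 x 9 = 18

18


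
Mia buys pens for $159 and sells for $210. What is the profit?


Selling price = $210
Cost price = $159
Profit = selling price - cost price:
Profit = $210 - $159 = $51

$51


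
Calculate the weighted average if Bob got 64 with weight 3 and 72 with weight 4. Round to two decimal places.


Weighted sum:
3 x 64 + 4 x 72 = 480
Total weight:
3 + 4 = 7
Weighted average:
480 / 7 = 68.5714... ≈ 68.57

68.57


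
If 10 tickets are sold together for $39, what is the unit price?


Total cost: $39
Number of items: 10
Unit price: $39 / 10 = $3.90

$3.90


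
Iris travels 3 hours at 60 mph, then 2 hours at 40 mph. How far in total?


Leg 1 distance:
60 x 3 = 180 miles
Leg 2 distance:
40 x 2 = 80 miles
Total distance:
180 + 80 = 260 miles

260 miles


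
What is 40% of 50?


Convert percentage to decimal:
40% = 0.4
Multiply:
50 x 0.4 = 20

20


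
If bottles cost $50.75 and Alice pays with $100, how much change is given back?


Start with the amount paid:
$100
Subtract the price:
$100 - $50.75 = $49.25

$49.25


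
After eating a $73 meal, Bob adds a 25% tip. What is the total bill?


Calculate the tip:
25% of $73 = $18.25
Add tip to meal cost:
$73 + $18.25 = $91.25

$91.25


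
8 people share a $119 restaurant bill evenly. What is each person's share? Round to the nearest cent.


Total bill: $119
Number of people: 8
Each pays: $119 / 8 = $14.875 ≈ $14.88

$14.88


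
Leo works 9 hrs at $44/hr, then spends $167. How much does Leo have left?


Calculate earnings:
9 x $44 = $396
Subtract spending:
$396 - $167 = $229

$229


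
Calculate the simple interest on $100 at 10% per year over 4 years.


Use the formula I = P x R x T / 100
P x R x T = 100 x 10 x 4 = 4000
I = 4000 / 100 = $40

$40


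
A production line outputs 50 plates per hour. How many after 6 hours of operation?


Production rate: 50 plates per hour
Time: 6 hours
Total: 50 x 6 = 300 plates

300 plates


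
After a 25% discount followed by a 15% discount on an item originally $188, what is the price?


First discount:
25% of $188 = $47
Price after first discount:
$188 - $47 = $141
Second discount:
15% of $141 = $21.15
Final price:
$141 - $21.15 = $119.85

$119.85


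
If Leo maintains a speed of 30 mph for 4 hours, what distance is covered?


Use the formula: distance = speed x time
Speed = 30 mph, Time = 4 hours
30 x 4 = 120 miles

120 miles


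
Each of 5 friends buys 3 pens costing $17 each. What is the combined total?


Cost per person:
3 x $17 = $51
Group total:
5 x $51 = $255

$255


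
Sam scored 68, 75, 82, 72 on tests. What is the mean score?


Add the scores:
68 + 75 + 82 + 72 = 297
Divide by the number of tests:
297 / 4 = 74.25

74.25


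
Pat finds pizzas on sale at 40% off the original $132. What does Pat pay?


Calculate the discount amount:
40% of $132 = $52.80
Subtract from original:
$132 - $52.80 = $79.20

$79.20


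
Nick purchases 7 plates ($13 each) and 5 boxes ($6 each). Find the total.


Cost of plates:
7 x $13 = $91
Cost of boxes:
5 x $6 = $30
Add both:
$91 + $30 = $121

$121


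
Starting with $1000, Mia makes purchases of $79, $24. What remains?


Add up expenses:
$79 + $24 = $103
Subtract from budget:
$1000 - $103 = $897

$897


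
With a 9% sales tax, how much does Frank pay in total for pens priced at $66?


Calculate the tax:
9% of $66 = $5.94
Add tax to price:
$66 + $5.94 = $71.94

$71.94


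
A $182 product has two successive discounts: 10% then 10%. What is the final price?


First discount:
10% of $182 = $18.20
Price after first discount:
$182 - $18.20 = $163.80
Second discount:
10% of $163.80 = $16.38
Final price:
$163.80 - $16.38 = $147.42

$147.42


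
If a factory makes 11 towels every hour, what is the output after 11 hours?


Production rate: 11 towels per hour
Time: 11 hours
Total: 11 x 11 = 121 towels

121 towels


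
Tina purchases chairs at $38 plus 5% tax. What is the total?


Calculate the tax:
5% of $38 = $1.90
Add tax to price:
$38 + $1.90 = $39.90

$39.90


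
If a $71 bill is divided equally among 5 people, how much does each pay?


Total bill: $71
Number of people: 5
Each pays: $71 / 5 = $14.20

$14.20


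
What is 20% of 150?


Convert percentage to decimal:
20% = 0.2
Multiply:
150 x 0.2 = 30

30


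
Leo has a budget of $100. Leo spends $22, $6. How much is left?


Add up expenses:
$22 + $6 = $28
Subtract from budget:
$100 - $28 = $72

$72


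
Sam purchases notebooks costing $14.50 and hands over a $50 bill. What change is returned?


Start with the amount paid:
$50
Subtract the price:
$50 - $14.50 = $35.50

$35.50


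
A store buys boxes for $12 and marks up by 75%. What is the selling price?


Calculate the markup amount:
75% of $12 = $9
Add to cost:
$12 + $9 = $21

$21


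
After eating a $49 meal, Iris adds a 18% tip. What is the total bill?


Calculate the tip:
18% of $49 = $8.82
Add tip to meal cost:
$49 + $8.82 = $57.82

$57.82


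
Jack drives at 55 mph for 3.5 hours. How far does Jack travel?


Use the formula: distance = speed x time
Speed = 55 mph, Time = 3.5 hours
55 x 3.5 = 192.5 miles

192.5 miles


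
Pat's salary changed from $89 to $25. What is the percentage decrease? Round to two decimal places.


Find the absolute change:
|25 - 89| = 64
Divide by original and multiply by 100:
64 / 89 x 100 = 71.9101...% ≈ 71.91%

71.91%


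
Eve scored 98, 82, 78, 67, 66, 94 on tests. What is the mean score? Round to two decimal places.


Add the scores:
98 + 82 + 78 + 67 + 66 + 94 = 485
Divide by the number of tests:
485 / 6 = 80.8333... ≈ 80.83

80.83


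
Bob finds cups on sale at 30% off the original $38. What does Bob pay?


Calculate the discount amount:
30% of $38 = $11.40
Subtract from original:
$38 - $11.40 = $26.60

$26.60


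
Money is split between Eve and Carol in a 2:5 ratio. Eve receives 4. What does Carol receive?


Find the multiplier:
4 / 2 = 2
Apply to Carol's share:
5 x 2 = 10

10


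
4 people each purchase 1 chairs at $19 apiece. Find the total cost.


Cost per person:
1 x $19 = $19
Group total:
4 x $19 = $76

$76


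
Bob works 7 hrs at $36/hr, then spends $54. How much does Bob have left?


Calculate earnings:
7 x $36 = $252
Subtract spending:
$252 - $54 = $198

$198


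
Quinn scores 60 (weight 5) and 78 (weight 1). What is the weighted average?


Weighted sum:
5 x 60 + 1 x 78 = 378
Total weight:
5 + 1 = 6
Weighted average:
378 / 6 = 63

63


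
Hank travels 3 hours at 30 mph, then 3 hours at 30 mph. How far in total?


Leg 1 distance:
30 x 3 = 90 miles
Leg 2 distance:
30 x 3 = 90 miles
Total distance:
90 + 90 = 180 miles

180 miles


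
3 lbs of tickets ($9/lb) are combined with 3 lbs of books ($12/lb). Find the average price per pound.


Cost of tickets:
3 x $9 = $27
Cost of books:
3 x $12 = $36
Total cost: $27 + $36 = $63
Total weight: 6 lbs
Average: $63 / 6 = $10.50/lb

$10.50/lb


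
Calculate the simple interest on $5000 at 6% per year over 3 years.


Use the formula I = P x R x T / 100
P x R x T = 5000 x 6 x 3 = 90000
I = 90000 / 100 = $900

$900


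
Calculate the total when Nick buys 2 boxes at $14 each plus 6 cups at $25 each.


Cost of boxes:
2 x $14 = $28
Cost of cups:
6 x $25 = $150
Add both:
$28 + $150 = $178

$178


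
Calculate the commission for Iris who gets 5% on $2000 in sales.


Convert rate to decimal:
5% = 0.05
Multiply by sales:
$2000 x 0.05 = $100

$100


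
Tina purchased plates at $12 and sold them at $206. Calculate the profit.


Selling price = $206
Cost price = $12
Profit = selling price - cost price:
Profit = $206 - $12 = $194

$194


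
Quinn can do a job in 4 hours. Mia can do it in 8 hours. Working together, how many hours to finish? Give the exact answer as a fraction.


Quinn's rate: 1/4 of the job per hour
Mia's rate: 1/8 of the job per hour
Combined rate: 1/4 + 1/8 = 3/8 per hour
Time = 1 / (3/8) = 8/3 hours (≈ 2.67 hours)

8/3 hours


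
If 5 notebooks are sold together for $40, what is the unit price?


Total cost: $40
Number of items: 5
Unit price: $40 / 5 = $8

$8


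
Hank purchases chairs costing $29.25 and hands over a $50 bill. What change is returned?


Start with the amount paid:
$50
Subtract the price:
$50 - $29.25 = $20.75

$20.75


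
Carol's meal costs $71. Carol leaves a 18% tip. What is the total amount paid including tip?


Calculate the tip:
18% of $71 = $12.78
Add tip to meal cost:
$71 + $12.78 = $83.78

$83.78


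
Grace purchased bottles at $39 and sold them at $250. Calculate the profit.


Selling price = $250
Cost price = $39
Profit = selling price - cost price:
Profit = $250 - $39 = $211

$211


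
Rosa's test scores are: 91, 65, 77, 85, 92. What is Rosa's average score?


Add the scores:
91 + 65 + 77 + 85 + 92 = 410
Divide by the number of tests:
410 / 5 = 82

82


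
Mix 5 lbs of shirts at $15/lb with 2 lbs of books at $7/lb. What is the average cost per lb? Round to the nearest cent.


Cost of shirts:
5 x $15 = $75
Cost of books:
2 x $7 = $14
Total cost: $75 + $14 = $89
Total weight: 7 lbs
Average: $89 / 7 = $12.7142... ≈ $12.71/lb

$12.71/lb


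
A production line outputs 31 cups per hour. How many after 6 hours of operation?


Production rate: 31 cups per hour
Time: 6 hours
Total: 31 x 6 = 186 cups

186 cups


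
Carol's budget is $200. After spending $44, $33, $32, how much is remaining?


Add up expenses:
$44 + $33 + $32 = $109
Subtract from budget:
$200 - $109 = $91

$91


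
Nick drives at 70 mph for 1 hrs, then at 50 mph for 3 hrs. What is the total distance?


Leg 1 distance:
70 x 1 = 70 miles
Leg 2 distance:
50 x 3 = 150 miles
Total distance:
70 + 150 = 220 miles

220 miles


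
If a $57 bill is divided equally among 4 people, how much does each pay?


Total bill: $57
Number of people: 4
Each pays: $57 / 4 = $14.25

$14.25


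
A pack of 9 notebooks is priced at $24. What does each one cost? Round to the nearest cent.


Total cost: $24
Number of items: 9
Unit price: $24 / 9 = $2.6666... ≈ $2.67

$2.67


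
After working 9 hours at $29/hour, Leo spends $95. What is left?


Calculate earnings:
9 x $29 = $261
Subtract spending:
$261 - $95 = $166

$166


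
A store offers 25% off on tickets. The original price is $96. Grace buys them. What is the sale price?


Calculate the discount amount:
25% of $96 = $24
Subtract from original:
$96 - $24 = $72

$72


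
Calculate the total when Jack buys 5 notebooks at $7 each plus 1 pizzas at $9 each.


Cost of notebooks:
5 x $7 = $35
Cost of pizzas:
1 x $9 = $9
Add both:
$35 + $9 = $44

$44


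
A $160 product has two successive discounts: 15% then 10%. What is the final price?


First discount:
15% of $160 = $24
Price after first discount:
$160 - $24 = $136
Second discount:
10% of $136 = $13.60
Final price:
$136 - $13.60 = $122.40

$122.40


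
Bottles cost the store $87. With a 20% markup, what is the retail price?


Calculate the markup amount:
20% of $87 = $17.40
Add to cost:
$87 + $17.40 = $104.40

$104.40


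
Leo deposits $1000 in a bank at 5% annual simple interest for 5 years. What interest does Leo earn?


Use the formula I = P x R x T / 100
P x R x T = 1000 x 5 x 5 = 25000
I = 25000 / 100 = $250

$250


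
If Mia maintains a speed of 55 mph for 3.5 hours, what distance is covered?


Use the formula: distance = speed x time
Speed = 55 mph, Time = 3.5 hours
55 x 3.5 = 192.5 miles

192.5 miles


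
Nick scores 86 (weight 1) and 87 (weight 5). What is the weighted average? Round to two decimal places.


Weighted sum:
1 x 86 + 5 x 87 = 521
Total weight:
1 + 5 = 6
Weighted average:
521 / 6 = 86.8333... ≈ 86.83

86.83


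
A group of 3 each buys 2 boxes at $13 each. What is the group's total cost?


Cost per person:
2 x $13 = $26
Group total:
3 x $26 = $78

$78


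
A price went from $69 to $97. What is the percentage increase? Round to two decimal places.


Find the absolute change:
|97 - 69| = 28
Divide by original and multiply by 100:
28 / 69 x 100 = 40.5797...% ≈ 40.58%

40.58%


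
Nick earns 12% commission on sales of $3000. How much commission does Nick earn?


Convert rate to decimal:
12% = 0.12
Multiply by sales:
$3000 x 0.12 = $360

$360


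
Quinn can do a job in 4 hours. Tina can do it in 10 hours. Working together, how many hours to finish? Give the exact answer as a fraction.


Quinn's rate: 1/4 of the job per hour
Tina's rate: 1/10 of the job per hour
Combined rate: 1/4 + 1/10 = 7/20 per hour
Time = 1 / (7/20) = 20/7 hours (≈ 2.86 hours)

20/7 hours


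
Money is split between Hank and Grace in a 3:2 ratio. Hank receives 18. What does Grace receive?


Find the multiplier:
18 / 3 = 6
Apply to Grace's share:
2 x 6 = 12

12


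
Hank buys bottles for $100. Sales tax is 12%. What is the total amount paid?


Calculate the tax:
12% of $100 = $12
Add tax to price:
$100 + $12 = $112

$112


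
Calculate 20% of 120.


Convert percentage to decimal:
20% = 0.2
Multiply:
120 x 0.2 = 24

24


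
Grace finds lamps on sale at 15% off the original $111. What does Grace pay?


Calculate the discount amount:
15% of $111 = $16.65
Subtract from original:
$111 - $16.65 = $94.35

$94.35


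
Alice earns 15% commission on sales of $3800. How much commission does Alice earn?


Convert rate to decimal:
15% = 0.15
Multiply by sales:
$3800 x 0.15 = $570

$570


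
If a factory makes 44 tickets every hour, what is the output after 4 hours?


Production rate: 44 tickets per hour
Time: 4 hours
Total: 44 x 4 = 176 tickets

176 tickets


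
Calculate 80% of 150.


Convert percentage to decimal:
80% = 0.8
Multiply:
150 x 0.8 = 120

120


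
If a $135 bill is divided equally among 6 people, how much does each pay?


Total bill: $135
Number of people: 6
Each pays: $135 / 6 = $22.50

$22.50


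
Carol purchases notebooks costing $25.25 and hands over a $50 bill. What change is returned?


Start with the amount paid:
$50
Subtract the price:
$50 - $25.25 = $24.75

$24.75


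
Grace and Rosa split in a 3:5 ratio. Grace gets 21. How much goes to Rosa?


Find the multiplier:
21 / 3 = 7
Apply to Rosa's share:
5 x 7 = 35

35


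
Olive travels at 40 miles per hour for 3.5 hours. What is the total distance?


Use the formula: distance = speed x time
Speed = 40 mph, Time = 3.5 hours
40 x 3.5 = 140 miles

140 miles


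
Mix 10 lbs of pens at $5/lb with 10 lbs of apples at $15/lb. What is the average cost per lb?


Cost of pens:
10 x $5 = $50
Cost of apples:
10 x $15 = $150
Total cost: $50 + $150 = $200
Total weight: 20 lbs
Average: $200 / 20 = $10/lb

$10/lb


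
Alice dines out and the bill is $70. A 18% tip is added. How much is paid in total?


Calculate the tip:
18% of $70 = $12.60
Add tip to meal cost:
$70 + $12.60 = $82.60

$82.60


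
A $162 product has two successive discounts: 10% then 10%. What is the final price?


First discount:
10% of $162 = $16.20
Price after first discount:
$162 - $16.20 = $145.80
Second discount:
10% of $145.80 = $14.58
Final price:
$145.80 - $14.58 = $131.22

$131.22


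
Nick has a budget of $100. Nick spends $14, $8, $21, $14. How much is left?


Add up expenses:
$14 + $8 + $21 + $14 = $57
Subtract from budget:
$100 - $57 = $43

$43


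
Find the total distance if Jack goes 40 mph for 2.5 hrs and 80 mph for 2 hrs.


Leg 1 distance:
40 x 2.5 = 100 miles
Leg 2 distance:
80 x 2 = 160 miles
Total distance:
100 + 160 = 260 miles

260 miles


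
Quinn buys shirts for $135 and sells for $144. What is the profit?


Selling price = $144
Cost price = $135
Profit = selling price - cost price:
Profit = $144 - $135 = $9

$9


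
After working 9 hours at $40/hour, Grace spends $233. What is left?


Calculate earnings:
9 x $40 = $360
Subtract spending:
$360 - $233 = $127

$127


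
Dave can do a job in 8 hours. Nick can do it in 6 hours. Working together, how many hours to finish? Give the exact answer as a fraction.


Dave's rate: 1/8 of the job per hour
Nick's rate: 1/6 of the job per hour
Combined rate: 1/8 + 1/6 = 7/24 per hour
Time = 1 / (7/24) = 24/7 hours (≈ 3.43 hours)

24/7 hours


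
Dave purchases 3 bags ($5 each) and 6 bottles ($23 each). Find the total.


Cost of bags:
3 x $5 = $15
Cost of bottles:
6 x $23 = $138
Add both:
$15 + $138 = $153

$153


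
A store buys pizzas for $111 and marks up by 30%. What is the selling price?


Calculate the markup amount:
30% of $111 = $33.30
Add to cost:
$111 + $33.30 = $144.30

$144.30


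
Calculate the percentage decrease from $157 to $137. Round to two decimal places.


Find the absolute change:
|137 - 157| = 20
Divide by original and multiply by 100:
20 / 157 x 100 = 12.7388...% ≈ 12.74%

12.74%


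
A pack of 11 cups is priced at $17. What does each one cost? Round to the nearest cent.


Total cost: $17
Number of items: 11
Unit price: $17 / 11 = $1.5454... ≈ $1.55

$1.55


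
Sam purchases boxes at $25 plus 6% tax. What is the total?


Calculate the tax:
6% of $25 = $1.50
Add tax to price:
$25 + $1.50 = $26.50

$26.50


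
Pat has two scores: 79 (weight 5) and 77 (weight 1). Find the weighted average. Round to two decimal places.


Weighted sum:
5 x 79 + 1 x 77 = 472
Total weight:
5 + 1 = 6
Weighted average:
472 / 6 = 78.6666... ≈ 78.67

78.67


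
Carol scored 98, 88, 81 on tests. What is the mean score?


Add the scores:
98 + 88 + 81 = 267
Divide by the number of tests:
267 / 3 = 89

89


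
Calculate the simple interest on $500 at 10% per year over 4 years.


Use the formula I = P x R x T / 100
P x R x T = 500 x 10 x 4 = 20000
I = 20000 / 100 = $200

$200


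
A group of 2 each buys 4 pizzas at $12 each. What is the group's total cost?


Cost per person:
4 x $12 = $48
Group total:
2 x $48 = $96

$96


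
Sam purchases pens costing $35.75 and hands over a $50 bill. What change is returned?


Start with the amount paid:
$50
Subtract the price:
$50 - $35.75 = $14.25

$14.25


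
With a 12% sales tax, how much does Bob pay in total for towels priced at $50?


Calculate the tax:
12% of $50 = $6
Add tax to price:
$50 + $6 = $56

$56


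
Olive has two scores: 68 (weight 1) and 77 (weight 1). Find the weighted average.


Weighted sum:
1 x 68 + 1 x 77 = 145
Total weight:
1 + 1 = 2
Weighted average:
145 / 2 = 72.5

72.5


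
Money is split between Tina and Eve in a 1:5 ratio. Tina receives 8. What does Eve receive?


Find the multiplier:
8 / 1 = 8
Apply to Eve's share:
5 x 8 = 40

40


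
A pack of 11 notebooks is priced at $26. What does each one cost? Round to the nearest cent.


Total cost: $26
Number of items: 11
Unit price: $26 / 11 = $2.3636... ≈ $2.36

$2.36


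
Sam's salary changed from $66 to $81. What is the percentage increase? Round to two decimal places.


Find the absolute change:
|81 - 66| = 15
Divide by original and multiply by 100:
15 / 66 x 100 = 22.7272...% ≈ 22.73%

22.73%


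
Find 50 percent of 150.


Convert percentage to decimal:
50% = 0.5
Multiply:
150 x 0.5 = 75

75


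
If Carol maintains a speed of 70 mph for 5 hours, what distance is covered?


Use the formula: distance = speed x time
Speed = 70 mph, Time = 5 hours
70 x 5 = 350 miles

350 miles


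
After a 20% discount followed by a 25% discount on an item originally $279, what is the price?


First discount:
20% of $279 = $55.80
Price after first discount:
$279 - $55.80 = $223.20
Second discount:
25% of $223.20 = $55.80
Final price:
$223.20 - $55.80 = $167.40

$167.40


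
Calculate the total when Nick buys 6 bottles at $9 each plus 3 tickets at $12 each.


Cost of bottles:
6 x $9 = $54
Cost of tickets:
3 x $12 = $36
Add both:
$54 + $36 = $90

$90


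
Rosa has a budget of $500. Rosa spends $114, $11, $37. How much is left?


Add up expenses:
$114 + $11 + $37 = $162
Subtract from budget:
$500 - $162 = $338

$338


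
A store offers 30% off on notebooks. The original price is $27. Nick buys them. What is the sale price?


Calculate the discount amount:
30% of $27 = $8.10
Subtract from original:
$27 - $8.10 = $18.90

$18.90


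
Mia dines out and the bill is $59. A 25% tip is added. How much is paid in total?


Calculate the tip:
25% of $59 = $14.75
Add tip to meal cost:
$59 + $14.75 = $73.75

$73.75


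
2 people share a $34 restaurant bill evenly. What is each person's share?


Total bill: $34
Number of people: 2
Each pays: $34 / 2 = $17

$17


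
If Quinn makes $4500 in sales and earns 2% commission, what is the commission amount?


Convert rate to decimal:
2% = 0.02
Multiply by sales:
$4500 x 0.02 = $90

$90


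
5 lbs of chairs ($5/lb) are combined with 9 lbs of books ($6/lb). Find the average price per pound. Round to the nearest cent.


Cost of chairs:
5 x $5 = $25
Cost of books:
9 x $6 = $54
Total cost: $25 + $54 = $79
Total weight: 14 lbs
Average: $79 / 14 = $5.6428... ≈ $5.64/lb

$5.64/lb


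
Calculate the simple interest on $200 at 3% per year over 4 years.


Use the formula I = P x R x T / 100
P x R x T = 200 x 3 x 4 = 2400
I = 2400 / 100 = $24

$24


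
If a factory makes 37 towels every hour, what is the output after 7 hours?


Production rate: 37 towels per hour
Time: 7 hours
Total: 37 x 7 = 259 towels

259 towels


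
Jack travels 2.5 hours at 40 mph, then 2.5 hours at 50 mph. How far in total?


Leg 1 distance:
40 x 2.5 = 100 miles
Leg 2 distance:
50 x 2.5 = 125 miles
Total distance:
100 + 125 = 225 miles

225 miles


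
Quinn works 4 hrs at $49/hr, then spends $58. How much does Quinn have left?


Calculate earnings:
4 x $49 = $196
Subtract spending:
$196 - $58 = $138

$138


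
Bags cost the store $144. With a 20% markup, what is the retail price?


Calculate the markup amount:
20% of $144 = $28.80
Add to cost:
$144 + $28.80 = $172.80

$172.80


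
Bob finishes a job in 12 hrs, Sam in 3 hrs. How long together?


Bob's rate: 1/12 of the job per hour
Sam's rate: 1/3 of the job per hour
Combined rate: 1/12 + 1/3 = 5/12 per hour
Time = 1 / (5/12) = 12/5 = 2.4 hours

2.4 hours


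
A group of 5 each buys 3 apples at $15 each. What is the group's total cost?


Cost per person:
3 x $15 = $45
Group total:
5 x $45 = $225

$225


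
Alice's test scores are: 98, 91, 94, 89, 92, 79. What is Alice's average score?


Add the scores:
98 + 91 + 94 + 89 + 92 + 79 = 543
Divide by the number of tests:
543 / 6 = 90.5

90.5


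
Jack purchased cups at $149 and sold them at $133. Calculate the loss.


Selling price = $133
Cost price = $149
Loss = cost price - selling price:
Loss = $149 - $133 = $16

$16


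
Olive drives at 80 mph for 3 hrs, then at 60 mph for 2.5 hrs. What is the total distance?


Leg 1 distance:
80 x 3 = 240 miles
Leg 2 distance:
60 x 2.5 = 150 miles
Total distance:
240 + 150 = 390 miles

390 miles


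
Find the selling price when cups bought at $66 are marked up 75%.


Calculate the markup amount:
75% of $66 = $49.50
Add to cost:
$66 + $49.50 = $115.50

$115.50


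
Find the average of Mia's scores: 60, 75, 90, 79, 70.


Add the scores:
60 + 75 + 90 + 79 + 70 = 374
Divide by the number of tests:
374 / 5 = 74.8

74.8


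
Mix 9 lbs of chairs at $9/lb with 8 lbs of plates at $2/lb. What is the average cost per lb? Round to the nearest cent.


Cost of chairs:
9 x $9 = $81
Cost of plates:
8 x $2 = $16
Total cost: $81 + $16 = $97
Total weight: 17 lbs
Average: $97 / 17 = $5.7058... ≈ $5.71/lb

$5.71/lb


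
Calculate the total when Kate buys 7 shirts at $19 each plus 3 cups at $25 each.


Cost of shirts:
7 x $19 = $133
Cost of cups:
3 x $25 = $75
Add both:
$133 + $75 = $208

$208


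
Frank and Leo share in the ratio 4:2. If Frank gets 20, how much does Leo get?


Find the multiplier:
20 / 4 = 5
Apply to Leo's share:
2 x 5 = 10

10


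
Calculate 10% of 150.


Convert percentage to decimal:
10% = 0.1
Multiply:
150 x 0.1 = 15

15


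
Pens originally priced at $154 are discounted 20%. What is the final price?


Calculate the discount amount:
20% of $154 = $30.80
Subtract from original:
$154 - $30.80 = $123.20

$123.20


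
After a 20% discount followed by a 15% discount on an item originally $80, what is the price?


First discount:
20% of $80 = $16
Price after first discount:
$80 - $16 = $64
Second discount:
15% of $64 = $9.60
Final price:
$64 - $9.60 = $54.40

$54.40


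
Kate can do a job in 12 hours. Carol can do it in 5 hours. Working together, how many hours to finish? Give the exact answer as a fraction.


Kate's rate: 1/12 of the job per hour
Carol's rate: 1/5 of the job per hour
Combined rate: 1/12 + 1/5 = 17/60 per hour
Time = 1 / (17/60) = 60/17 hours (≈ 3.53 hours)

60/17 hours


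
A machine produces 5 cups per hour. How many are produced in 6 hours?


Production rate: 5 cups per hour
Time: 6 hours
Total: 5 x 6 = 30 cups

30 cups


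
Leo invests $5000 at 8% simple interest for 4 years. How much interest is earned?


Use the formula I = P x R x T / 100
P x R x T = 5000 x 8 x 4 = 160000
I = 160000 / 100 = $1600

$1600


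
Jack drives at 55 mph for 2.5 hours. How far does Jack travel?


Use the formula: distance = speed x time
Speed = 55 mph, Time = 2.5 hours
55 x 2.5 = 137.5 miles

137.5 miles


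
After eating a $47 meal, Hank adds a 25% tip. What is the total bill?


Calculate the tip:
25% of $47 = $11.75
Add tip to meal cost:
$47 + $11.75 = $58.75

$58.75


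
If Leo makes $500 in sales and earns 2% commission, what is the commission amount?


Convert rate to decimal:
2% = 0.02
Multiply by sales:
$500 x 0.02 = $10

$10


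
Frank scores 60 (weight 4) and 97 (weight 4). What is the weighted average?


Weighted sum:
4 x 60 + 4 x 97 = 628
Total weight:
4 + 4 = 8
Weighted average:
628 / 8 = 78.5

78.5


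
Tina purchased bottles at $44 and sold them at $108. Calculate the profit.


Selling price = $108
Cost price = $44
Profit = selling price - cost price:
Profit = $108 - $44 = $64

$64


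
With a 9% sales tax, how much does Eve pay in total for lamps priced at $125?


Calculate the tax:
9% of $125 = $11.25
Add tax to price:
$125 + $11.25 = $136.25

$136.25


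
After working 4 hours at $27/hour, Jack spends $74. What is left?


Calculate earnings:
4 x $27 = $108
Subtract spending:
$108 - $74 = $34

$34


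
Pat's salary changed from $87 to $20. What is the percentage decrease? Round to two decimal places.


Find the absolute change:
|20 - 87| = 67
Divide by original and multiply by 100:
67 / 87 x 100 = 77.0114...% ≈ 77.01%

77.01%


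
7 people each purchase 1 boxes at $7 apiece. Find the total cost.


Cost per person:
1 x $7 = $7
Group total:
7 x $7 = $49

$49


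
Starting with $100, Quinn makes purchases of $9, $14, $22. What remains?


Add up expenses:
$9 + $14 + $22 = $45
Subtract from budget:
$100 - $45 = $55

$55


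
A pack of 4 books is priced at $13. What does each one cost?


Total cost: $13
Number of items: 4
Unit price: $13 / 4 = $3.25

$3.25


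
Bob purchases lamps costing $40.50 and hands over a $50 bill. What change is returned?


Start with the amount paid:
$50
Subtract the price:
$50 - $40.50 = $9.50

$9.50


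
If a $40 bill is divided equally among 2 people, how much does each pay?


Total bill: $40
Number of people: 2
Each pays: $40 / 2 = $20

$20


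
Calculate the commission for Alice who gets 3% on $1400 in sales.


Convert rate to decimal:
3% = 0.03
Multiply by sales:
$1400 x 0.03 = $42

$42


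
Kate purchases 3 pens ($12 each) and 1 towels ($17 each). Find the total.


Cost of pens:
3 x $12 = $36
Cost of towels:
1 x $17 = $17
Add both:
$36 + $17 = $53

$53


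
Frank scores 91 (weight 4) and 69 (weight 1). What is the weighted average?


Weighted sum:
4 x 91 + 1 x 69 = 433
Total weight:
4 + 1 = 5
Weighted average:
433 / 5 = 86.6

86.6


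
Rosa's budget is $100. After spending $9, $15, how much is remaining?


Add up expenses:
$9 + $15 = $24
Subtract from budget:
$100 - $24 = $76

$76


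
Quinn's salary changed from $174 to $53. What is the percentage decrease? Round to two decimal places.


Find the absolute change:
|53 - 174| = 121
Divide by original and multiply by 100:
121 / 174 x 100 = 69.5402...% ≈ 69.54%

69.54%


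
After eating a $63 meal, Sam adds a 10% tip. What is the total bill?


Calculate the tip:
10% of $63 = $6.30
Add tip to meal cost:
$63 + $6.30 = $69.30

$69.30


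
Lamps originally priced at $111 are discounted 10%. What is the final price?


Calculate the discount amount:
10% of $111 = $11.10
Subtract from original:
$111 - $11.10 = $99.90

$99.90


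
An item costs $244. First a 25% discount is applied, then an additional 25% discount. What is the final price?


First discount:
25% of $244 = $61
Price after first discount:
$244 - $61 = $183
Second discount:
25% of $183 = $45.75
Final price:
$183 - $45.75 = $137.25

$137.25


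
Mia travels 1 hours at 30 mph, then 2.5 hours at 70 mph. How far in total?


Leg 1 distance:
30 x 1 = 30 miles
Leg 2 distance:
70 x 2.5 = 175 miles
Total distance:
30 + 175 = 205 miles

205 miles


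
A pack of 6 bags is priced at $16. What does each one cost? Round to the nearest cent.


Total cost: $16
Number of items: 6
Unit price: $16 / 6 = $2.6666... ≈ $2.67

$2.67


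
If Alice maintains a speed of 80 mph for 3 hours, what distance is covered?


Use the formula: distance = speed x time
Speed = 80 mph, Time = 3 hours
80 x 3 = 240 miles

240 miles


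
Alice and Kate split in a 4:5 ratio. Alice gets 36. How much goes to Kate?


Find the multiplier:
36 / 4 = 9
Apply to Kate's share:
5 x 9 = 45

45


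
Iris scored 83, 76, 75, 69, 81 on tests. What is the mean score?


Add the scores:
83 + 76 + 75 + 69 + 81 = 384
Divide by the number of tests:
384 / 5 = 76.8

76.8


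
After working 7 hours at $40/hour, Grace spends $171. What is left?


Calculate earnings:
7 x $40 = $280
Subtract spending:
$280 - $171 = $109

$109


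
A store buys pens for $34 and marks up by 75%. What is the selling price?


Calculate the markup amount:
75% of $34 = $25.50
Add to cost:
$34 + $25.50 = $59.50

$59.50


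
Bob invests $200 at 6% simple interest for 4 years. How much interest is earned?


Use the formula I = P x R x T / 100
P x R x T = 200 x 6 x 4 = 4800
I = 4800 / 100 = $48

$48


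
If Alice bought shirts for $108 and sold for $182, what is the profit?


Selling price = $182
Cost price = $108
Profit = selling price - cost price:
Profit = $182 - $108 = $74

$74


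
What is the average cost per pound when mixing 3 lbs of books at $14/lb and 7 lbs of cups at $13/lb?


Cost of books:
3 x $14 = $42
Cost of cups:
7 x $13 = $91
Total cost: $42 + $91 = $133
Total weight: 10 lbs
Average: $133 / 10 = $13.30/lb

$13.30/lb


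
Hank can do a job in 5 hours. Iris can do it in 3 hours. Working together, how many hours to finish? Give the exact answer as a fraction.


Hank's rate: 1/5 of the job per hour
Iris's rate: 1/3 of the job per hour
Combined rate: 1/5 + 1/3 = 8/15 per hour
Time = 1 / (8/15) = 15/8 hours (≈ 1.88 hours)

15/8 hours


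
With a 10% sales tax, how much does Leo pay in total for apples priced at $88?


Calculate the tax:
10% of $88 = $8.80
Add tax to price:
$88 + $8.80 = $96.80

$96.80


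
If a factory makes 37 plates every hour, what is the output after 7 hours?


Production rate: 37 plates per hour
Time: 7 hours
Total: 37 x 7 = 259 plates

259 plates


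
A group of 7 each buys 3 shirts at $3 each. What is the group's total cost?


Cost per person:
3 x $3 = $9
Group total:
7 x $9 = $63

$63


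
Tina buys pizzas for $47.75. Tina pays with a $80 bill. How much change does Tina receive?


Start with the amount paid:
$80
Subtract the price:
$80 - $47.75 = $32.25

$32.25


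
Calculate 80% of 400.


Convert percentage to decimal:
80% = 0.8
Multiply:
400 x 0.8 = 320

320


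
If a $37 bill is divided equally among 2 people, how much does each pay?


Total bill: $37
Number of people: 2
Each pays: $37 / 2 = $18.50

$18.50


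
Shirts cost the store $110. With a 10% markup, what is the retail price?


Calculate the markup amount:
10% of $110 = $11
Add to cost:
$110 + $11 = $121

$121


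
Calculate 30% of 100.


Convert percentage to decimal:
30% = 0.3
Multiply:
100 x 0.3 = 30

30


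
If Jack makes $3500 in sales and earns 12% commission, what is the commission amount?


Convert rate to decimal:
12% = 0.12
Multiply by sales:
$3500 x 0.12 = $420

$420


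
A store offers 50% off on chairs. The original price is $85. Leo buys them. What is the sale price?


Calculate the discount amount:
50% of $85 = $42.50
Subtract from original:
$85 - $42.50 = $42.50

$42.50


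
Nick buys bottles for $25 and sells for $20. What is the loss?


Selling price = $20
Cost price = $25
Loss = cost price - selling price:
Loss = $25 - $20 = $5

$5


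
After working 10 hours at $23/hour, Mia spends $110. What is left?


Calculate earnings:
10 x $23 = $230
Subtract spending:
$230 - $110 = $120

$120


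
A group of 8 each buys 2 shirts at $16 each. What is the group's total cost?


Cost per person:
2 x $16 = $32
Group total:
8 x $32 = $256

$256


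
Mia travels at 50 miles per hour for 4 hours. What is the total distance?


Use the formula: distance = speed x time
Speed = 50 mph, Time = 4 hours
50 x 4 = 200 miles

200 miles


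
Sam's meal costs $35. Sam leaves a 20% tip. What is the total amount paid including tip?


Calculate the tip:
20% of $35 = $7
Add tip to meal cost:
$35 + $7 = $42

$42


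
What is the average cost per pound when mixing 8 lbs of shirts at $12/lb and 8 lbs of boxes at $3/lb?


Cost of shirts:
8 x $12 = $96
Cost of boxes:
8 x $3 = $24
Total cost: $96 + $24 = $120
Total weight: 16 lbs
Average: $120 / 16 = $7.50/lb

$7.50/lb


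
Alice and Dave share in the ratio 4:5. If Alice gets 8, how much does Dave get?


Find the multiplier:
8 / 4 = 2
Apply to Dave's share:
5 x 2 = 10

10


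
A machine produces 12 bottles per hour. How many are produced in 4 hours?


Production rate: 12 bottles per hour
Time: 4 hours
Total: 12 x 4 = 48 bottles

48 bottles


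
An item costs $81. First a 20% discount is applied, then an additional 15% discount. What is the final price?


First discount:
20% of $81 = $16.20
Price after first discount:
$81 - $16.20 = $64.80
Second discount:
15% of $64.80 = $9.72
Final price:
$64.80 - $9.72 = $55.08

$55.08


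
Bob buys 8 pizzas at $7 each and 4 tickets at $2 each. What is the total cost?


Cost of pizzas:
8 x $7 = $56
Cost of tickets:
4 x $2 = $8
Add both:
$56 + $8 = $64

$64


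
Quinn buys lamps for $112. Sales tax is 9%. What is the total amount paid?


Calculate the tax:
9% of $112 = $10.08
Add tax to price:
$112 + $10.08 = $122.08

$122.08


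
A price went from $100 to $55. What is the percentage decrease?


Find the absolute change:
|55 - 100| = 45
Divide by original and multiply by 100:
45 / 100 x 100 = 45%

45%


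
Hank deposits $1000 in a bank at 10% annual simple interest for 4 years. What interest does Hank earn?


Use the formula I = P x R x T / 100
P x R x T = 1000 x 10 x 4 = 40000
I = 40000 / 100 = $400

$400


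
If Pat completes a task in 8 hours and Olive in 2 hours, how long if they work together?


Pat's rate: 1/8 of the job per hour
Olive's rate: 1/2 of the job per hour
Combined rate: 1/8 + 1/2 = 5/8 per hour
Time = 1 / (5/8) = 8/5 = 1.6 hours

1.6 hours


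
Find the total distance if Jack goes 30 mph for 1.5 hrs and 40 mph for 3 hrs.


Leg 1 distance:
30 x 1.5 = 45 miles
Leg 2 distance:
40 x 3 = 120 miles
Total distance:
45 + 120 = 165 miles

165 miles


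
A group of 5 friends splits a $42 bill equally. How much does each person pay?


Total bill: $42
Number of people: 5
Each pays: $42 / 5 = $8.40

$8.40


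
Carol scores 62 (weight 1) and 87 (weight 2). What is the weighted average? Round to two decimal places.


Weighted sum:
1 x 62 + 2 x 87 = 236
Total weight:
1 + 2 = 3
Weighted average:
236 / 3 = 78.6666... ≈ 78.67

78.67


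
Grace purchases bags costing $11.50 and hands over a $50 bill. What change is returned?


Start with the amount paid:
$50
Subtract the price:
$50 - $11.50 = $38.50

$38.50


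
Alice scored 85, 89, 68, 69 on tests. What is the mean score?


Add the scores:
85 + 89 + 68 + 69 = 311
Divide by the number of tests:
311 / 4 = 77.75

77.75


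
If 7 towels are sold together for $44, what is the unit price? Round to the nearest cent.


Total cost: $44
Number of items: 7
Unit price: $44 / 7 = $6.2857... ≈ $6.29

$6.29


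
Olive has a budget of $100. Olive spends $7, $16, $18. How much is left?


Add up expenses:
$7 + $16 + $18 = $41
Subtract from budget:
$100 - $41 = $59

$59


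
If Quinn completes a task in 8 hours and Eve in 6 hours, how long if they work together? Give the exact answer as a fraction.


Quinn's rate: 1/8 of the job per hour
Eve's rate: 1/6 of the job per hour
Combined rate: 1/8 + 1/6 = 7/24 per hour
Time = 1 / (7/24) = 24/7 hours (≈ 3.43 hours)

24/7 hours


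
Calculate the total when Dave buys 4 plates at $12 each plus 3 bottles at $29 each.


Cost of plates:
4 x $12 = $48
Cost of bottles:
3 x $29 = $87
Add both:
$48 + $87 = $135

$135


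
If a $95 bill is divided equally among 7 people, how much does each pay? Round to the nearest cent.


Total bill: $95
Number of people: 7
Each pays: $95 / 7 = $13.5714... ≈ $13.57

$13.57


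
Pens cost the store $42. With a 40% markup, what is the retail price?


Calculate the markup amount:
40% of $42 = $16.80
Add to cost:
$42 + $16.80 = $58.80

$58.80


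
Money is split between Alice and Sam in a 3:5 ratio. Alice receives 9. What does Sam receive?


Find the multiplier:
9 / 3 = 3
Apply to Sam's share:
5 x 3 = 15

15


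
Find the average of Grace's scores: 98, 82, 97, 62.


Add the scores:
98 + 82 + 97 + 62 = 339
Divide by the number of tests:
339 / 4 = 84.75

84.75


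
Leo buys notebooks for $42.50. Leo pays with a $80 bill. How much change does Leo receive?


Start with the amount paid:
$80
Subtract the price:
$80 - $42.50 = $37.50

$37.50
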